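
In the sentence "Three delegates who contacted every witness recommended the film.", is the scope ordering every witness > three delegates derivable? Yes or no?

No

*every witness* sits inside the relative clause *who contacted every witness*.
A relative clause is a scope island — quantifier raising cannot cross its boundary.
*every witness* is confined to the island and cannot take scope over *three delegates*.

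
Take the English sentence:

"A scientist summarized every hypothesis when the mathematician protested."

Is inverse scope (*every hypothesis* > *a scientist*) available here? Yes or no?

Yes

Neither queried DP is inside the adjunct, so the adjunct-island constraint does not apply.
QR within a single clause is free, so the lower quantifier may take scope over the higher one.
So *every hypothesis* > *a scientist* is among the available readings.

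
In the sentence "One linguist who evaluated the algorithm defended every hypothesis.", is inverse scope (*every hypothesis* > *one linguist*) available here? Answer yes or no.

The relative clause *who evaluated the algorithm* modifies *one linguist*, but *every hypothesis* is not inside that relative clause — it is an argument of the matrix verb.
No island intervenes, so both surface and inverse scope are derivable.
So *every hypothesis* > *one linguist* is among the available readings.

Yes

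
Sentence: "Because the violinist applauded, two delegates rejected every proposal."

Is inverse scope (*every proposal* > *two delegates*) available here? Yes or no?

Yes

Although there is an adjunct clause, *every proposal* is in the main clause, not inside the adjunct.
Since no island is crossed, the inverse ordering is licensed alongside surface scope.
The sentence is scopally ambiguous between *two delegates* > *every proposal* and *every proposal* > *two delegates*.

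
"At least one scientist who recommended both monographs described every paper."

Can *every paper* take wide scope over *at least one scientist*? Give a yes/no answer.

The RC *who recommended both monographs* is an island, but *every paper* is not inside it — it is the matrix object, a clausemate of *at least one scientist*.
Clause-internal QR can adjoin the lower DP above the subject, yielding the inverse reading.

Yes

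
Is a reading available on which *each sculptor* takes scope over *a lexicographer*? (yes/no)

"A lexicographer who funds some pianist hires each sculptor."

Yes

The relative clause *who funds some pianist* modifies *a lexicographer*, but *each sculptor* is not inside that relative clause — it is an argument of the matrix verb.
No island intervenes, so both surface and inverse scope are derivable.
So *each sculptor* > *a lexicographer* is among the available readings.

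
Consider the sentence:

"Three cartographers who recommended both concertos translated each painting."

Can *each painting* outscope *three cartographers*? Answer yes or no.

*each painting* sits in the matrix clause, not in the relative clause on *three cartographers*.
QR within a single clause is free, so the lower quantifier may take scope over the higher one.

Yes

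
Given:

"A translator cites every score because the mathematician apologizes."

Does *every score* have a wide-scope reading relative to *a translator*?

The adjunct island is irrelevant here — *every score* and *a translator* are both in the matrix clause.
Since no island is crossed, the inverse ordering is licensed alongside surface scope.
The sentence is scopally ambiguous between *a translator* > *every score* and *every score* > *a translator*.

Yes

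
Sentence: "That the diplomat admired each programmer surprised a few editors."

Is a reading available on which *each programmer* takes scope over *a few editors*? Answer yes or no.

*each programmer* is embedded in the sentential subject *that the diplomat admired each programmer*.
The Sentential Subject Constraint rules out raising the quantifier out of the that-clause subject.
So the wide-scope reading for *each programmer* is blocked.

No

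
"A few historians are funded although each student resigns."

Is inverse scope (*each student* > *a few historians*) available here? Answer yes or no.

Structurally, *each student* is inside the adjunct clause *although each student resigns*.
Scope out of an adjunct clause is unavailable: QR respects the adjunct-island constraint.
So the wide-scope reading for *each student* is blocked.

No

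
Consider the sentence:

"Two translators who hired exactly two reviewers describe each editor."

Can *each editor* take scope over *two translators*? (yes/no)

The RC *who hired exactly two reviewers* is an island, but *each editor* is not inside it — it is the matrix object, a clausemate of *two translators*.
With no island boundary between them, the object can take inverse scope over the subject via ordinary QR within the clause.
The sentence is scopally ambiguous between *two translators* > *each editor* and *each editor* > *two translators*.

Yes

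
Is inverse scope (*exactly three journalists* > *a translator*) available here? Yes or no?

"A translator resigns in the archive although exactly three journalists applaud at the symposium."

No

*exactly three journalists* occurs within the adjunct clause *although exactly three journalists applaud at the symposium*.
Adjuncts are opaque for quantifier raising; a quantifier in an adjunct stays inside it.
*exactly three journalists* > *a translator* would require crossing that boundary, which is illicit.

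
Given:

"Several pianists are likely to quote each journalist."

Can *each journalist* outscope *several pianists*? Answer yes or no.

*each journalist* is inside a raising infinitive, which is transparent to QR (no CP barrier), so it behaves as a matrix argument.
With no island boundary between them, the object can take inverse scope over the subject via ordinary QR within the clause.
The sentence is scopally ambiguous between *several pianists* > *each journalist* and *each journalist* > *several pianists*.

Yes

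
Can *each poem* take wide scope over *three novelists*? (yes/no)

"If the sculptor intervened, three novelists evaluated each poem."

Yes

Although there is an adjunct clause, *each poem* is in the main clause, not inside the adjunct.
With no island boundary between them, the object can take inverse scope over the subject via ordinary QR within the clause.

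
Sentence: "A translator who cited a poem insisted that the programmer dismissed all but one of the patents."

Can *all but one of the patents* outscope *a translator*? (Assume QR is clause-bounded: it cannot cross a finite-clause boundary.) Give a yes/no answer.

No

*all but one of the patents* occurs within the finite complement clause *that the programmer dismissed all but one of the patents*.
Finite CP is the ceiling for QR here, by assumption.
*all but one of the patents* is confined to the island and cannot take scope over *a translator*.
(Only the surface reading survives: one fixed translator with respect to all the relevant patents.)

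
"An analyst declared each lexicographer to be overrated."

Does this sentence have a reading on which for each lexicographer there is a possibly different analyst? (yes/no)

This is the *each lexicographer* > *an analyst* reading.
The ECM infinitive is scope-transparent — *each lexicographer* is free to raise above *an analyst*.
No island intervenes, so both surface and inverse scope are derivable.
So *each lexicographer* > *an analyst* is among the available readings.

Yes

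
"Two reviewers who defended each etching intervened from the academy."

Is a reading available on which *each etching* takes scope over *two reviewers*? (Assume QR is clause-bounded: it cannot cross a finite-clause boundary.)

No

*each etching* occurs within the relative clause *who defended each etching*.
Relative clauses are scope islands: a quantifier cannot QR out of a relative clause to take scope in the matrix clause.
So the wide-scope reading for *each etching* is blocked.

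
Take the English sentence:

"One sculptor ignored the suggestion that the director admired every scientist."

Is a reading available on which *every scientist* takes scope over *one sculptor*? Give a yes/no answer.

No

The target quantifier *every scientist* is part of the complex NP *the suggestion that the director admired every scientist*.
The complex NP is opaque for QR — the quantifier is frozen inside the noun's complement.
There is no licit LF on which *every scientist* c-commands *one sculptor*.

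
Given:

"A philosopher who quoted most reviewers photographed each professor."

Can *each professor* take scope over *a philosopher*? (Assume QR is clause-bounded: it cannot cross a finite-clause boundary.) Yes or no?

The RC *who quoted most reviewers* is an island, but *each professor* is not inside it — it is the matrix object, a clausemate of *a philosopher*.
Since no island is crossed, the inverse ordering is licensed alongside surface scope.
Both orderings are possible: *a philosopher* > *each professor* and *each professor* > *a philosopher*.

Yes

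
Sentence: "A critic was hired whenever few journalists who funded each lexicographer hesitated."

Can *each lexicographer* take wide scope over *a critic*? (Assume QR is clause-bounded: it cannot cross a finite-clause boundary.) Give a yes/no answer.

No

The target quantifier *each lexicographer* is part of the relative clause *who funded each lexicographer*, which is itself inside the adjunct *whenever few journalists who funded each lexicographer hesitated*.
Both the relative clause and the enclosing adjunct are scope islands; QR cannot cross either.
Hence only narrow scope for *each lexicographer* (under *a critic*) survives.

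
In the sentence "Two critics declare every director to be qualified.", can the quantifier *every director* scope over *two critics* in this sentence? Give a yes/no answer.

The ECM infinitive is scope-transparent — *every director* is free to raise above *two critics*.
With no island boundary between them, the object can take inverse scope over the subject via ordinary QR within the clause.

Yes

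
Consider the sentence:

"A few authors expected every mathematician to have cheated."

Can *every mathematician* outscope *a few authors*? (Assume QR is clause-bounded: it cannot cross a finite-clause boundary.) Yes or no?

Yes

ECM infinitives lack a CP barrier, so *every mathematician* can QR over the matrix subject *a few authors*.
Nothing blocks QR of the lower DP to a position above the higher one, so inverse scope is available.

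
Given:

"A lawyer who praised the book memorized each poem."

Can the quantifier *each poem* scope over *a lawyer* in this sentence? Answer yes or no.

Although the sentence contains a relative clause (*who praised the book*), *each poem* is outside it, in the matrix VP.
Ordinary QR to a clause-peripheral position gives the wide-scope LF for the lower DP.
The sentence is scopally ambiguous between *a lawyer* > *each poem* and *each poem* > *a lawyer*.

Yes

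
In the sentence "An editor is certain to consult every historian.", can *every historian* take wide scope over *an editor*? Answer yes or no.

*every historian* is the object of the infinitival complement of a raising predicate; raising infinitives are transparent for QR, so the two DPs are in effect clausemates.
Clause-internal QR can adjoin the lower DP above the subject, yielding the inverse reading.

Yes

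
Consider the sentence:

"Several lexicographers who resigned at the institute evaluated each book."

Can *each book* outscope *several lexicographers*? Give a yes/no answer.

Yes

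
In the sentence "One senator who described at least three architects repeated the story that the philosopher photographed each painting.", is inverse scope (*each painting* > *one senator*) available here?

No

Structurally, *each painting* is inside the complex NP *the story that the philosopher photographed each painting*.
The complex NP is opaque for QR — the quantifier is frozen inside the noun's complement.
So *each painting* cannot raise to a position above *one senator*.
(Only the surface reading survives: one fixed senator with respect to all the relevant paintings.)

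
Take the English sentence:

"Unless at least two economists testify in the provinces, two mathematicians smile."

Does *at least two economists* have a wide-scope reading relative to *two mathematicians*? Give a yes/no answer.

*at least two economists* occurs within the adjunct clause *unless at least two economists testify in the provinces*.
Since the clause is an adjunct (not a complement), the Adjunct Condition blocks QR across its edge.
So the wide-scope reading for *at least two economists* is blocked.

No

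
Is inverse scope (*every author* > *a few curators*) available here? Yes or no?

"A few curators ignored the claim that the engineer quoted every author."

Structurally, *every author* is inside the complex NP *the claim that the engineer quoted every author*.
The Complex NP Constraint bars QR out of the complement clause of a noun.
So the wide-scope reading for *every author* is blocked.

No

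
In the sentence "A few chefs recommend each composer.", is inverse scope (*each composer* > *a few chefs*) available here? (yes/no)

Yes

*a few chefs* and *each composer* are co-arguments of the matrix verb, with nothing but a clause-internal boundary between them.
Ordinary QR to a clause-peripheral position gives the wide-scope LF for the lower DP.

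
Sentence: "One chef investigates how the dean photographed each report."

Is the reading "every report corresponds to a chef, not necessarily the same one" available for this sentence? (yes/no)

This is the *each report* > *one chef* reading.
*each report* is embedded in the embedded question *how the dean photographed each report*.
QR across an interrogative CP boundary is ruled out as a wh-island violation.
The inverse ordering *each report* > *one chef* is therefore underivable.
(Only the surface reading survives: one fixed chef with respect to all the relevant reports.)

No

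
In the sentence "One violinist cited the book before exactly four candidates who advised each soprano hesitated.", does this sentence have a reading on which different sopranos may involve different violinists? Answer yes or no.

The paraphrase describes the scope ordering *each soprano* > *one violinist*.
*each soprano* occurs within the relative clause *who advised each soprano*, which is itself inside the adjunct *before exactly four candidates who advised each soprano hesitated*.
Even if one barrier were somehow void, the other would still block QR.
So the wide-scope reading for *each soprano* is blocked.

No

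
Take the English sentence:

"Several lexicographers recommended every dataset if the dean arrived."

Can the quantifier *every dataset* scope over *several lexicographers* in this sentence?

Yes

Although there is an adjunct clause, *every dataset* is in the main clause, not inside the adjunct.
Clause-internal QR can adjoin the lower DP above the subject, yielding the inverse reading.
The sentence is scopally ambiguous between *several lexicographers* > *every dataset* and *every dataset* > *several lexicographers*.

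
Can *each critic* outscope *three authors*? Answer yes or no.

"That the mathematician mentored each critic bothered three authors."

No

*each critic* occurs within the sentential subject *that the mathematician mentored each critic*.
The Sentential Subject Constraint rules out raising the quantifier out of the that-clause subject.
The ordering *each critic* > *three authors* is therefore underivable.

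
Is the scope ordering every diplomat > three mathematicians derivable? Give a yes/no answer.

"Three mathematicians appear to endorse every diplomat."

Yes

*every diplomat* is inside a raising infinitive, which is transparent to QR (no CP barrier), so it behaves as a matrix argument.
Ordinary QR to a clause-peripheral position gives the wide-scope LF for the lower DP.
The sentence is scopally ambiguous between *three mathematicians* > *every diplomat* and *every diplomat* > *three mathematicians*.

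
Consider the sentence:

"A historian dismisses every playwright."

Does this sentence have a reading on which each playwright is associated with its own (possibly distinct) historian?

The paraphrase describes the scope ordering *every playwright* > *a historian*.
Both DPs are arguments of the same predicate; there is no clause or island boundary between them.
No island intervenes, so both surface and inverse scope are derivable.

Yes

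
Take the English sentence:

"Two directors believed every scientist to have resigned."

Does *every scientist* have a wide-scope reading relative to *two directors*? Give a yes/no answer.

Yes

This is an ECM construction: *every scientist* is the infinitival subject, Case-marked by the matrix verb, and the infinitive is transparent for QR.
Nothing blocks QR of the lower DP to a position above the higher one, so inverse scope is available.
Both orderings are possible: *two directors* > *every scientist* and *every scientist* > *two directors*.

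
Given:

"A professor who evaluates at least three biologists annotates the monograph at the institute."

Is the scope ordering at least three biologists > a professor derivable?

*at least three biologists* is embedded in the relative clause *who evaluates at least three biologists*.
A relative clause is a scope island — quantifier raising cannot cross its boundary.
Hence only narrow scope for *at least three biologists* (under *a professor*) survives.

No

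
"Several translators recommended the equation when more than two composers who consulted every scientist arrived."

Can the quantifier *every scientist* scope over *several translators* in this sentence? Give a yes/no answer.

*every scientist* occurs within the relative clause *who consulted every scientist*, which is itself inside the adjunct *when more than two composers who consulted every scientist arrived*.
Both the relative clause and the enclosing adjunct are scope islands; QR cannot cross either.
There is no licit LF on which *every scientist* c-commands *several translators*.

No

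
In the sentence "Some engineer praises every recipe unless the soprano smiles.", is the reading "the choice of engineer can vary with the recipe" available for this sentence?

That reading corresponds to *every recipe* > *some engineer*.
The adjunct island is irrelevant here — *every recipe* and *some engineer* are both in the matrix clause.
QR within a single clause is free, so the lower quantifier may take scope over the higher one.

Yes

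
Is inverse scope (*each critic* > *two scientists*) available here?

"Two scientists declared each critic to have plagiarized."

Yes

*each critic* is an ECM subject; ECM complements are not islands, and the embedded quantifier may take matrix scope.
Since no island is crossed, the inverse ordering is licensed alongside surface scope.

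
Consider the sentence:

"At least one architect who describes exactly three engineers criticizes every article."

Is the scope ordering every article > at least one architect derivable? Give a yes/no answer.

*every article* is a matrix argument; only *at least one architect* is modified by the relative clause *who describes exactly three engineers*, so the RC island is irrelevant to the target quantifier.
With no island boundary between them, the object can take inverse scope over the subject via ordinary QR within the clause.
The sentence is scopally ambiguous between *at least one architect* > *every article* and *every article* > *at least one architect*.

Yes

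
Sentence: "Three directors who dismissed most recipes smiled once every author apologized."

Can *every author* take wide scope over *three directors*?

*every author* is embedded in the adjunct clause *once every author apologized*.
The adjunct-island constraint bars QR out of an adverbial clause.
So the wide-scope reading for *every author* is blocked.

No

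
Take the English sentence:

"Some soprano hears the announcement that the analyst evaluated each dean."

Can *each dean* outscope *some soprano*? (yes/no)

No

*each dean* occurs within the complex NP *the announcement that the analyst evaluated each dean*.
Since the clause is the complement of a nominal head, the CNPC blocks scope extraction.
So the wide-scope reading for *each dean* is blocked.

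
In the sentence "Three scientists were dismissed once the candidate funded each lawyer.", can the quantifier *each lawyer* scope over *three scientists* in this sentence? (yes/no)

Structurally, *each lawyer* is inside the adjunct clause *once the candidate funded each lawyer*.
Adjuncts are opaque for quantifier raising; a quantifier in an adjunct stays inside it.
So the wide-scope reading for *each lawyer* is blocked.

No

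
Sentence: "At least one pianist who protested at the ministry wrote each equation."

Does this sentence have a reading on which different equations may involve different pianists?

This is the *each equation* > *at least one pianist* reading.
The relative clause *who protested at the ministry* modifies *at least one pianist*, but *each equation* is not inside that relative clause — it is an argument of the matrix verb.
Since no island is crossed, the inverse ordering is licensed alongside surface scope.

Yes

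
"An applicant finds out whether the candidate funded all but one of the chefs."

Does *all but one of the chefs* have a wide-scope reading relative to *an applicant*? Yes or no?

No

Structurally, *all but one of the chefs* is inside the embedded question *whether the candidate funded all but one of the chefs*.
Embedded questions are wh-islands: a quantifier inside an indirect question cannot QR into the matrix clause.
So the wide-scope reading for *all but one of the chefs* is blocked.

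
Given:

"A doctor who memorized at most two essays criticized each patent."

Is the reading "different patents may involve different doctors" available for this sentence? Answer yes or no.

Yes

This is the *each patent* > *a doctor* reading.
The RC *who memorized at most two essays* is an island, but *each patent* is not inside it — it is the matrix object, a clausemate of *a doctor*.
No island intervenes, so both surface and inverse scope are derivable.
The sentence is scopally ambiguous between *a doctor* > *each patent* and *each patent* > *a doctor*.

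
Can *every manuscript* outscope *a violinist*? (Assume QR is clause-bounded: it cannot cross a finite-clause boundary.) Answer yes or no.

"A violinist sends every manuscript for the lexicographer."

Yes

Both DPs are arguments of the same predicate; there is no clause or island boundary between them.
No island intervenes, so both surface and inverse scope are derivable.
Both orderings are possible: *a violinist* > *every manuscript* and *every manuscript* > *a violinist*.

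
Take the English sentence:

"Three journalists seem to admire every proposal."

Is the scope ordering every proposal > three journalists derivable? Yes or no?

*every proposal* is inside a raising infinitive, which is transparent to QR (no CP barrier), so it behaves as a matrix argument.
QR within a single clause is free, so the lower quantifier may take scope over the higher one.
Both orderings are possible: *three journalists* > *every proposal* and *every proposal* > *three journalists*.

Yes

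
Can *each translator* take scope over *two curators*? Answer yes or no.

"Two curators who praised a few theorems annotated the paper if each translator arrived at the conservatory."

The target quantifier *each translator* is part of the adjunct clause *if each translator arrived at the conservatory*.
Adverbial clauses are not L-marked, so they are barriers for QR — the quantifier cannot escape the adjunct.
So the wide-scope reading for *each translator* is blocked.

No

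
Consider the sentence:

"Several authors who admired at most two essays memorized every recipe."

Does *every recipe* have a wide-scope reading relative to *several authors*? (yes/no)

The RC *who admired at most two essays* is an island, but *every recipe* is not inside it — it is the matrix object, a clausemate of *several authors*.
Nothing blocks QR of the lower DP to a position above the higher one, so inverse scope is available.
The sentence is scopally ambiguous between *several authors* > *every recipe* and *every recipe* > *several authors*.

Yes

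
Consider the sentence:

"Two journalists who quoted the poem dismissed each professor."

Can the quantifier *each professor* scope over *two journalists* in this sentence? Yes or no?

Yes

*each professor* is a matrix argument; only *two journalists* is modified by the relative clause *who quoted the poem*, so the RC island is irrelevant to the target quantifier.
No island intervenes, so both surface and inverse scope are derivable.
The sentence is scopally ambiguous between *two journalists* > *each professor* and *each professor* > *two journalists*.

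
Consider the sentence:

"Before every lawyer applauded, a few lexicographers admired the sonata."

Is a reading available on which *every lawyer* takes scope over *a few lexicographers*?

No

Structurally, *every lawyer* is inside the adjunct clause *before every lawyer applauded*.
Scope out of an adjunct clause is unavailable: QR respects the adjunct-island constraint.
There is no licit LF on which *every lawyer* c-commands *a few lexicographers*.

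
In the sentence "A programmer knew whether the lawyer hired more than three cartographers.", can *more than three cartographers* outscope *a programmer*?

No

The target quantifier *more than three cartographers* is part of the embedded question *whether the lawyer hired more than three cartographers*.
Embedded questions are wh-islands: a quantifier inside an indirect question cannot QR into the matrix clause.
So *more than three cartographers* cannot raise high enough to outscope *a programmer*; only the surface ordering *a programmer* > *more than three cartographers* is available.
(Only the surface reading survives: one fixed programmer with respect to all the relevant cartographers.)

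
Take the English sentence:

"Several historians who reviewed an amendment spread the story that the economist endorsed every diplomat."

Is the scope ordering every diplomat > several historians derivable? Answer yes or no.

No

The target quantifier *every diplomat* is part of the complex NP *the story that the economist endorsed every diplomat*.
The Complex NP Constraint bars QR out of the complement clause of a noun.
There is no licit LF on which *every diplomat* c-commands *several historians*.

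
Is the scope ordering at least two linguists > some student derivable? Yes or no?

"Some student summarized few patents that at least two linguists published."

*at least two linguists* sits inside the relative clause *that at least two linguists published* modifying *few patents*.
Quantifiers inside a relative clause are trapped there; the RC boundary blocks QR.
*at least two linguists* > *some student* would require crossing that boundary, which is illicit.

No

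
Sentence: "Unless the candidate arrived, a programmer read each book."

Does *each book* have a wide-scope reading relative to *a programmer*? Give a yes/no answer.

Yes

The adjunct island is irrelevant here — *each book* and *a programmer* are both in the matrix clause.
Ordinary QR to a clause-peripheral position gives the wide-scope LF for the lower DP.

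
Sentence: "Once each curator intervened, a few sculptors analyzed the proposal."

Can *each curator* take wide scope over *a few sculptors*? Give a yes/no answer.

No

*each curator* sits inside the adjunct clause *once each curator intervened*.
Adjunct clauses are scope islands: a quantifier inside an adjunct cannot raise into the matrix clause.
*each curator* > *a few sculptors* would require crossing that boundary, which is illicit.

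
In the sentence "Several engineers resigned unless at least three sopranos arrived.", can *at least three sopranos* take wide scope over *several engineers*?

No

*at least three sopranos* is embedded in the adjunct clause *unless at least three sopranos arrived*.
Since the clause is an adjunct (not a complement), the Adjunct Condition blocks QR across its edge.
*at least three sopranos* is confined to the island and cannot take scope over *several engineers*.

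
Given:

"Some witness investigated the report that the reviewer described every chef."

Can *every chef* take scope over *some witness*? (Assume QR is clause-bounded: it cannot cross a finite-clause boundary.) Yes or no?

Structurally, *every chef* is inside the complex NP *the report that the reviewer described every chef*.
Since the clause is the complement of a nominal head, the CNPC blocks scope extraction.
The inverse ordering *every chef* > *some witness* is therefore underivable.
(Only the surface reading survives: one fixed witness with respect to all the relevant chefs.)

No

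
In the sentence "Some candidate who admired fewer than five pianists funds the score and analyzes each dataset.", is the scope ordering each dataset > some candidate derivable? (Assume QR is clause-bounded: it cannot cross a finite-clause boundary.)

No

Structurally, *each dataset* is inside one conjunct of the coordinate structure (*analyzes each dataset*).
The Coordinate Structure Constraint blocks movement (including QR) out of a single conjunct.
Hence only narrow scope for *each dataset* (under *some candidate*) survives.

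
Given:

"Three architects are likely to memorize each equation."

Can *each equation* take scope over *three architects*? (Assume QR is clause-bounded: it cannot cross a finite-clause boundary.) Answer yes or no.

Yes

*each equation* is inside a raising infinitive, which is transparent to QR (no CP barrier), so it behaves as a matrix argument.
Nothing blocks QR of the lower DP to a position above the higher one, so inverse scope is available.
So *each equation* > *three architects* is among the available readings.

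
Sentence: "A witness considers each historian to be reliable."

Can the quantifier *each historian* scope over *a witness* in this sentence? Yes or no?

Yes

*each historian* is an ECM subject; ECM complements are not islands, and the embedded quantifier may take matrix scope.
Since no island is crossed, the inverse ordering is licensed alongside surface scope.
The sentence is scopally ambiguous between *a witness* > *each historian* and *each historian* > *a witness*.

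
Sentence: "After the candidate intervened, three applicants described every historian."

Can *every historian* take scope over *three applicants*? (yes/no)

Yes

Although there is an adjunct clause, *every historian* is in the main clause, not inside the adjunct.
Ordinary QR to a clause-peripheral position gives the wide-scope LF for the lower DP.
So *every historian* > *three applicants* is among the available readings.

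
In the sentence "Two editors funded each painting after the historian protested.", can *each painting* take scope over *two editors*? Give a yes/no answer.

Yes

*each painting* is a matrix argument; the adjunct is an island but the target quantifier is outside it.
Clause-internal QR can adjoin the lower DP above the subject, yielding the inverse reading.
So *each painting* > *two editors* is among the available readings.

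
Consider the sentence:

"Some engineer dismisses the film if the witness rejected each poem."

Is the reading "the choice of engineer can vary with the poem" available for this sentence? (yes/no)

No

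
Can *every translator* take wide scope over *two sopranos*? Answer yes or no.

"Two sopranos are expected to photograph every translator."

*every translator* is inside a raising infinitive, which is transparent to QR (no CP barrier), so it behaves as a matrix argument.
No island intervenes, so both surface and inverse scope are derivable.

Yes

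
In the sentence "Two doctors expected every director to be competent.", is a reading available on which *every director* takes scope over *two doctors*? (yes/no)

The ECM infinitive is scope-transparent — *every director* is free to raise above *two doctors*.
Ordinary QR to a clause-peripheral position gives the wide-scope LF for the lower DP.
The sentence is scopally ambiguous between *two doctors* > *every director* and *every director* > *two doctors*.

Yes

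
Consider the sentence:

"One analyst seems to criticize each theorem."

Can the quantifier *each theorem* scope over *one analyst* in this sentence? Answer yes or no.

Yes

The matrix predicate is a raising verb, whose infinitival complement is not a scope island — *each theorem* can QR into the matrix clause.
Nothing blocks QR of the lower DP to a position above the higher one, so inverse scope is available.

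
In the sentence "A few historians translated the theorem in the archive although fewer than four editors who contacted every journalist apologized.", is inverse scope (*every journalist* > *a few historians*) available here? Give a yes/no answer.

The target quantifier *every journalist* is part of the relative clause *who contacted every journalist*, which is itself inside the adjunct *although fewer than four editors who contacted every journalist apologized*.
The quantifier would have to escape first the RC and then the adjunct — two independent island violations.
The inverse ordering *every journalist* > *a few historians* is therefore underivable.

No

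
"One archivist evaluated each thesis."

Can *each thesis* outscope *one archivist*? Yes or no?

Yes

*one archivist* and *each thesis* are co-arguments of the matrix verb, with nothing but a clause-internal boundary between them.
No island intervenes, so both surface and inverse scope are derivable.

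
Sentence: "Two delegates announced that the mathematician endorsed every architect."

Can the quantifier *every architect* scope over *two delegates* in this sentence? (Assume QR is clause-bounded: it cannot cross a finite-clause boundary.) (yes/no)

Structurally, *every architect* is inside the finite complement clause *that the mathematician endorsed every architect*.
Given the clause-boundedness assumption, QR cannot cross the finite CP into the matrix.
So the wide-scope reading for *every architect* is blocked.

No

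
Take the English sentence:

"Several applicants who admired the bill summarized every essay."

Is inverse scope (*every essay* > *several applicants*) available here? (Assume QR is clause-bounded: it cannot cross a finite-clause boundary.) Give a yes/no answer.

Although the sentence contains a relative clause (*who admired the bill*), *every essay* is outside it, in the matrix VP.
Clause-internal QR can adjoin the lower DP above the subject, yielding the inverse reading.
Both orderings are possible: *several applicants* > *every essay* and *every essay* > *several applicants*.

Yes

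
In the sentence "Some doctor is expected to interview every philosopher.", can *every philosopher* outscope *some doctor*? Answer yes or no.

The matrix predicate is a raising verb, whose infinitival complement is not a scope island — *every philosopher* can QR into the matrix clause.
Since no island is crossed, the inverse ordering is licensed alongside surface scope.
So *every philosopher* > *some doctor* is among the available readings.

Yes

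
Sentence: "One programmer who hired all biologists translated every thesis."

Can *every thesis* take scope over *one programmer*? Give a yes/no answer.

Yes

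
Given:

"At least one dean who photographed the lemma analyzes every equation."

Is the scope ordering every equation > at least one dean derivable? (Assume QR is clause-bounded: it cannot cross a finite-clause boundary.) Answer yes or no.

*every equation* sits in the matrix clause, not in the relative clause on *at least one dean*.
No island intervenes, so both surface and inverse scope are derivable.

Yes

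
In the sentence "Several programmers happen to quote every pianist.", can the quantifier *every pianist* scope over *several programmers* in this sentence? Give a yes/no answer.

*every pianist* is the object of the infinitival complement of a raising predicate; raising infinitives are transparent for QR, so the two DPs are in effect clausemates.
QR within a single clause is free, so the lower quantifier may take scope over the higher one.

Yes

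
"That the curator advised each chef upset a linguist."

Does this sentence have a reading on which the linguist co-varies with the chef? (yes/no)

The paraphrase describes the scope ordering *each chef* > *a linguist*.
*each chef* is embedded in the sentential subject *that the curator advised each chef*.
Subjects — clausal subjects included — are islands for extraction, and QR is no exception.
The ordering *each chef* > *a linguist* is therefore underivable.

No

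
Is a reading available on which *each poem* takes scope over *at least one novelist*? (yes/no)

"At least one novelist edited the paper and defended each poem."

No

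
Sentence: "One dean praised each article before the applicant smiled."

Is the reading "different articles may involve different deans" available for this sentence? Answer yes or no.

Yes

The paraphrase describes the scope ordering *each article* > *one dean*.
The adjunct clause does not contain *each article*, which is the matrix object.
Clause-internal QR can adjoin the lower DP above the subject, yielding the inverse reading.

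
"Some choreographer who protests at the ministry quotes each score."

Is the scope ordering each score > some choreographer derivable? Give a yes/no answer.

Yes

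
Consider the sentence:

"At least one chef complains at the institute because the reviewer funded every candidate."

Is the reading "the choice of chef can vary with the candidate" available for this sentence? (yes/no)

This is the *every candidate* > *at least one chef* reading.
The DP *every candidate* is contained in the adjunct clause *because the reviewer funded every candidate*.
Adjuncts are opaque for quantifier raising; a quantifier in an adjunct stays inside it.
*every candidate* is confined to the island and cannot take scope over *at least one chef*.

No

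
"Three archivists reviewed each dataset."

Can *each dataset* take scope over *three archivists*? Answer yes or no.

Yes

Both DPs are arguments of the same predicate; there is no clause or island boundary between them.
Ordinary QR to a clause-peripheral position gives the wide-scope LF for the lower DP.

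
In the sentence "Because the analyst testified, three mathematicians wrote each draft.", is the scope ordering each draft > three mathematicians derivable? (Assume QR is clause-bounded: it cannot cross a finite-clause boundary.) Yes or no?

Yes

The adjunct island is irrelevant here — *each draft* and *three mathematicians* are both in the matrix clause.
Nothing blocks QR of the lower DP to a position above the higher one, so inverse scope is available.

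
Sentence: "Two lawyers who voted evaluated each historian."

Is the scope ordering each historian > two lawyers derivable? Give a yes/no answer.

*each historian* is a matrix argument; only *two lawyers* is modified by the relative clause *who voted*, so the RC island is irrelevant to the target quantifier.
QR within a single clause is free, so the lower quantifier may take scope over the higher one.
Both orderings are possible: *two lawyers* > *each historian* and *each historian* > *two lawyers*.

Yes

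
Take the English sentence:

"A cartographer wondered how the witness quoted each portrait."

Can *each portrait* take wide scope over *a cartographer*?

Structurally, *each portrait* is inside the embedded question *how the witness quoted each portrait*.
An indirect question is a wh-island; the filled [Spec,CP] blocks QR across the CP edge.
*each portrait* is confined to the island and cannot take scope over *a cartographer*.
(Only the surface reading survives: one fixed cartographer with respect to all the relevant portraits.)

No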